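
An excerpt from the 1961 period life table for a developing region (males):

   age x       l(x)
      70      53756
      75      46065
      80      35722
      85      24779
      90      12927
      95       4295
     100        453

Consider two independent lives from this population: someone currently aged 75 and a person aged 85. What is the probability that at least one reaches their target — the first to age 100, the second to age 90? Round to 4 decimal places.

0.5264

p₁ = l(100)/l(75) = 453/46065 = 0.009834; p₂ = l(90)/l(85) = 12927/24779 = 0.521692.
P(at least one) = 1 − (1−p₁)(1−p₂) = 1 − 0.990166 × 0.478308 = 0.526396.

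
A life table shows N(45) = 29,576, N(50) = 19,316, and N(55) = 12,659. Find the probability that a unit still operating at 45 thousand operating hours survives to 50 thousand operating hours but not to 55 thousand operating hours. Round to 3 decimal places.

0.225

This is the probability of reaching 50 but not 55, conditional on being operational at 45: (N(50) − N(55)) / N(45).
= (19,316 − 12,659) / 29,576 = 6,657 / 29,576 = 0.225081.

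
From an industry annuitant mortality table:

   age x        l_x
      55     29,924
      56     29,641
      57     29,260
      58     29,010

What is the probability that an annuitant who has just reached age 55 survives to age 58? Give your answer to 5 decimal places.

We want 3p55 = l_58/l_55.
The conditional survival probability is l_58/l_55 = 29,010/29,924 = 0.969456.

0.96946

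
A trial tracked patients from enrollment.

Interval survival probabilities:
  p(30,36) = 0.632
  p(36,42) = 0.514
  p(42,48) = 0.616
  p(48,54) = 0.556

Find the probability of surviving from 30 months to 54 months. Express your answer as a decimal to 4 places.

0.1113

The overall survival probability is 0.632 × 0.514 × 0.616 × 0.556.
= 0.111259.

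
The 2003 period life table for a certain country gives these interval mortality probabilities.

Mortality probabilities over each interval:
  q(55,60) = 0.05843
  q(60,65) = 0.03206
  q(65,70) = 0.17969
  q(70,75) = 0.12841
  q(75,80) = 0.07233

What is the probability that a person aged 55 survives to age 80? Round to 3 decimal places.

0.604

Chaining the interval survival probabilities: (1 − 0.05843) × (1 − 0.03206) × (1 − 0.17969) × (1 − 0.12841) × (1 − 0.07233).
= 0.94157 × 0.96794 × 0.82031 × 0.87159 × 0.92767 = 0.604484.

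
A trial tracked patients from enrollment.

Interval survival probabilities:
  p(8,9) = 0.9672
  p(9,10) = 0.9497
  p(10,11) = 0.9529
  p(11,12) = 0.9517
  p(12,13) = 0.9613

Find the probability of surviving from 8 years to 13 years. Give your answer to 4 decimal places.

0.8008

Chaining the interval survival probabilities: 0.9672 × 0.9497 × 0.9529 × 0.9517 × 0.9613.
= 0.800772.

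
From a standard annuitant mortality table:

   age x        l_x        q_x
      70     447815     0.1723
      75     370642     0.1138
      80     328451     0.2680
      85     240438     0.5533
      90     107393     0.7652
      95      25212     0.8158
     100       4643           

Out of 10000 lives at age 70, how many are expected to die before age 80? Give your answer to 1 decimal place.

The relevant probability is 1 − 328451/447815 = 0.266548.
Expected number = 10000 × 0.266548 = 2665.5.

2665.5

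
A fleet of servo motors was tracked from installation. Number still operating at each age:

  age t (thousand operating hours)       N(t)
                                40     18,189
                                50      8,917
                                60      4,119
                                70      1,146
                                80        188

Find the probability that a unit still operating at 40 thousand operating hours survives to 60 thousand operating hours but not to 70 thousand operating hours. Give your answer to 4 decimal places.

This is the probability of reaching 60 but not 70, conditional on being operational at 40: (N(60) − N(70)) / N(40).
= (4,119 − 1,146) / 18,189 = 2,973 / 18,189 = 0.163450.

0.1635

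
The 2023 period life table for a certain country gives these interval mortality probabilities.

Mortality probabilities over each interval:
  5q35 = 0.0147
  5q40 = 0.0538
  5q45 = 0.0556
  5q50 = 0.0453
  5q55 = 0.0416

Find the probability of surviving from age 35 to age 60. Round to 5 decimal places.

25p35 = (1 − 0.0147) × (1 − 0.0538) × (1 − 0.0556) × (1 − 0.0453) × (1 − 0.0416).
= 0.9853 × 0.9462 × 0.9444 × 0.9547 × 0.9584 = 0.805603.

0.80560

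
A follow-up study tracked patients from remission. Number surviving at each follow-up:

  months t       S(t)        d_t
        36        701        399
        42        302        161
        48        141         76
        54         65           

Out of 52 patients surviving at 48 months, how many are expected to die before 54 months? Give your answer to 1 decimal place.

28.0

The relevant probability is 1 − 65/141 = 0.539007.
Expected number = 52 × 0.539007 = 28.0.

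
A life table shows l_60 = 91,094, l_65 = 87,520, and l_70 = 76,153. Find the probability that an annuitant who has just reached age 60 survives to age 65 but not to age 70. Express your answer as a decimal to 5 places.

This is the probability of reaching 65 but not 70, conditional on being alive at 60: (l_65 − l_70) / l_60.
= (87,520 − 76,153) / 91,094 = 11,367 / 91,094 = 0.124783.

0.12478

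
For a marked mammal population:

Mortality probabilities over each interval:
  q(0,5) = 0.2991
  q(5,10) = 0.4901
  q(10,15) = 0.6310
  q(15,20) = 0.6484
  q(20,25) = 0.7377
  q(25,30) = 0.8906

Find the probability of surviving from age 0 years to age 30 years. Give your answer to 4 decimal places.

P(survive 0→30) = (1 − 0.2991) × (1 − 0.4901) × (1 − 0.6310) × (1 − 0.6484) × (1 − 0.7377) × (1 − 0.8906).
= 0.7009 × 0.5099 × 0.3690 × 0.3516 × 0.2623 × 0.1094 = 0.001331.

0.0013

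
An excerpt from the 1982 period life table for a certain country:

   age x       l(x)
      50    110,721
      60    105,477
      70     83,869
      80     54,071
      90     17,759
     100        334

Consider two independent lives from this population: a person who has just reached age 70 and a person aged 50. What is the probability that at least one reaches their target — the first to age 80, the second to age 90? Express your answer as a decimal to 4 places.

0.7017

p₁ = l(80)/l(70) = 54,071/83,869 = 0.644708; p₂ = l(90)/l(50) = 17,759/110,721 = 0.160394.
P(at least one) = 1 − (1−p₁)(1−p₂) = 1 − 0.355292 × 0.839606 = 0.701695.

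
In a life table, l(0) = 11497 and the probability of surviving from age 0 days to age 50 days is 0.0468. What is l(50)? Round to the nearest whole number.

l(50) = l(0) × p = 11497 × 0.0468 = 538.

538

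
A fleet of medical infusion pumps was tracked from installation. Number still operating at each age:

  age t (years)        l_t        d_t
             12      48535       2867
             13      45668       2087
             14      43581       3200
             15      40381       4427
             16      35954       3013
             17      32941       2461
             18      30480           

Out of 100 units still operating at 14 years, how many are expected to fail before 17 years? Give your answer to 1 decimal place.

24.4

The relevant probability is 1 − 32941/43581 = 0.244143.
Expected number = 100 × 0.244143 = 24.4.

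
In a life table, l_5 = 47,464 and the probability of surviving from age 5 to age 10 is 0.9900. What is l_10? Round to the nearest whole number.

l_10 = l_5 × p = 47,464 × 0.9900 = 46989.

46989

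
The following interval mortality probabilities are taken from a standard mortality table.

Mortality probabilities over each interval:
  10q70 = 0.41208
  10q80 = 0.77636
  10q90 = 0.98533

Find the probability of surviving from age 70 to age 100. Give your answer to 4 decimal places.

30p70 = (1 − 0.41208) × (1 − 0.77636) × (1 − 0.98533).
= 0.58792 × 0.22364 × 0.01467 = 0.001929.

0.0019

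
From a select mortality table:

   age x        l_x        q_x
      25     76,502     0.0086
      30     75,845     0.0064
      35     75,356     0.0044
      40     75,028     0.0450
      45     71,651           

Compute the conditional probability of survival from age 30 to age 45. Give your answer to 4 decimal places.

The conditional survival probability is l_45/l_30 = 71,651/75,845 = 0.944703.

0.9447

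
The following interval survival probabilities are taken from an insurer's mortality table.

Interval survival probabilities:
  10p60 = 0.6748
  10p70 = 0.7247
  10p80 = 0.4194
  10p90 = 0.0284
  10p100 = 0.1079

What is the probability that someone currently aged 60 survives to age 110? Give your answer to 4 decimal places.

The overall survival probability is 0.6748 × 0.7247 × 0.4194 × 0.0284 × 0.1079.
= 0.000628.

0.0006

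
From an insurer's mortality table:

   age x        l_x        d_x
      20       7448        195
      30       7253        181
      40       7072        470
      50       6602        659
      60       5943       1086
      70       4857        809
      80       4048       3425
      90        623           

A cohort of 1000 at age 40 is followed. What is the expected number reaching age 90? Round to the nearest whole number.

The relevant probability is 623/7072 = 0.088094.
Expected number = 1000 × 0.088094 = 88.

88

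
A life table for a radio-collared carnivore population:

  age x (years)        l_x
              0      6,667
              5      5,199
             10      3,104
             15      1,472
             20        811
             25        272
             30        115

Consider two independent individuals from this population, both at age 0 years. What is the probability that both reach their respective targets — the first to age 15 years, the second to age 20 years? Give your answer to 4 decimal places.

p₁ = l_15/l_0 = 1,472/6,667 = 0.220789; p₂ = l_20/l_0 = 811/6,667 = 0.121644.
P(both) = p₁ × p₂ = 0.220789 × 0.121644 = 0.026858.

0.0269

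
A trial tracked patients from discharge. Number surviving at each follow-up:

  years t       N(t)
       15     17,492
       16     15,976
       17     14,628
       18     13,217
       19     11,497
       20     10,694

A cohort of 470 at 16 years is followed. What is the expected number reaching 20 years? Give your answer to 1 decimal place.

314.6

The relevant probability is 10,694/15,976 = 0.669379.
Expected number = 470 × 0.669379 = 314.6.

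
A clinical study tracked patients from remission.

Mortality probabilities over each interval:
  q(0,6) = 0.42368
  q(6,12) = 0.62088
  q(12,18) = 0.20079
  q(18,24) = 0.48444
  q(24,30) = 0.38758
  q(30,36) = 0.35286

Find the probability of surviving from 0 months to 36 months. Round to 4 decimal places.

0.0357

The overall survival probability is (1 − 0.42368) × (1 − 0.62088) × (1 − 0.20079) × (1 − 0.48444) × (1 − 0.38758) × (1 − 0.35286).
= 0.57632 × 0.37912 × 0.79921 × 0.51556 × 0.61242 × 0.64714 = 0.035680.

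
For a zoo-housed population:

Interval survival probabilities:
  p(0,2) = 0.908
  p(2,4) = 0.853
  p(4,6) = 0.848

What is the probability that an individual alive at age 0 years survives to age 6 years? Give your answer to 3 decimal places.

0.657

Chaining the interval survival probabilities: 0.908 × 0.853 × 0.848.
= 0.656796.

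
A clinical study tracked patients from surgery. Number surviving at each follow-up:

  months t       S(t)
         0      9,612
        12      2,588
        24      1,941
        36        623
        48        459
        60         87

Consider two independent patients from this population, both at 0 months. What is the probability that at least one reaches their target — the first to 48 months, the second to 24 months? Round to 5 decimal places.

0.24004

p₁ = S(48)/S(0) = 459/9,612 = 0.047753; p₂ = S(24)/S(0) = 1,941/9,612 = 0.201935.
P(at least one) = 1 − (1−p₁)(1−p₂) = 1 − 0.952247 × 0.798065 = 0.240045.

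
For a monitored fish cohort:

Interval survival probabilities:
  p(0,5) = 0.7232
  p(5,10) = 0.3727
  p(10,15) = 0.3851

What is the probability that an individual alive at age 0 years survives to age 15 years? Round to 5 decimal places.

P(survive 0→15) = 0.7232 × 0.3727 × 0.3851.
= 0.103799.

0.10380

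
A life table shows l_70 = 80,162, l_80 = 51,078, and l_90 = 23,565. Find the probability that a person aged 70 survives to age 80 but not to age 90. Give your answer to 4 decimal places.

We want 10|10q70 = (l_80 − l_90)/l_70.
This is the probability of reaching 80 but not 90, conditional on being alive at 70: (l_80 − l_90) / l_70.
= (51,078 − 23,565) / 80,162 = 27,513 / 80,162 = 0.343217.

0.3432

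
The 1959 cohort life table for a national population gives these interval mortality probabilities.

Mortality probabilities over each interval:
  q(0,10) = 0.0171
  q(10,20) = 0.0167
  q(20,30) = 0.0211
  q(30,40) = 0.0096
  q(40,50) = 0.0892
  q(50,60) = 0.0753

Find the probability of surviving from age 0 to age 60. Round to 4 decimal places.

The overall survival probability is (1 − 0.0171) × (1 − 0.0167) × (1 − 0.0211) × (1 − 0.0096) × (1 − 0.0892) × (1 − 0.0753).
= 0.9829 × 0.9833 × 0.9789 × 0.9904 × 0.9108 × 0.9247 = 0.789166.

0.7892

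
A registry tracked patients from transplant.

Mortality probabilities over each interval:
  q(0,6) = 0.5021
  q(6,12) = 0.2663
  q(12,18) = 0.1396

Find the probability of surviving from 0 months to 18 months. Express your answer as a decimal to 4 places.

0.3143

The overall survival probability is (1 − 0.5021) × (1 − 0.2663) × (1 − 0.1396).
= 0.4979 × 0.7337 × 0.8604 = 0.314312.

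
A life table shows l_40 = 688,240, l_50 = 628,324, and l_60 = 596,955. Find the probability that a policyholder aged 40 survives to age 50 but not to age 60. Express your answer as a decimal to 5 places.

0.04558

This is the probability of reaching 50 but not 60, conditional on being alive at 40: (l_50 − l_60) / l_40.
= (628,324 − 596,955) / 688,240 = 31,369 / 688,240 = 0.045579.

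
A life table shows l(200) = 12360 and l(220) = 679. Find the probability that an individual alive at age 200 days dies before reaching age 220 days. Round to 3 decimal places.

P(die before 220 | alive at 200) = 1 − l(220)/l(200) = 1 − 679/12360 = (11681)/12360 = 0.945065.

0.945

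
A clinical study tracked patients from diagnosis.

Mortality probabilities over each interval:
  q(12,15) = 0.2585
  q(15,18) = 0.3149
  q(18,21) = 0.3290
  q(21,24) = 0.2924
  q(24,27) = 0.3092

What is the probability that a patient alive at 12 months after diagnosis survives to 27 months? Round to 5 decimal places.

The overall survival probability is (1 − 0.2585) × (1 − 0.3149) × (1 − 0.3290) × (1 − 0.2924) × (1 − 0.3092).
= 0.7415 × 0.6851 × 0.6710 × 0.7076 × 0.6908 = 0.166620.

0.16662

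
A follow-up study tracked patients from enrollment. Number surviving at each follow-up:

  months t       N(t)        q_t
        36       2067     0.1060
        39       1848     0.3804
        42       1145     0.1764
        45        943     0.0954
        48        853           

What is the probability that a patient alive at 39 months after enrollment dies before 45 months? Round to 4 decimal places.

0.4897

P(die before 45 | alive at 39) = 1 − N(45)/N(39) = 1 − 943/1848 = (905)/1848 = 0.489719.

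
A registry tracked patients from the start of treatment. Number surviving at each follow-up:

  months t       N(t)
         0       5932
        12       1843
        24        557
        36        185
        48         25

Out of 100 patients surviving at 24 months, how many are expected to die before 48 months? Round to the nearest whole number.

The relevant probability is 1 − 25/557 = 0.955117.
Expected number = 100 × 0.955117 = 96.

96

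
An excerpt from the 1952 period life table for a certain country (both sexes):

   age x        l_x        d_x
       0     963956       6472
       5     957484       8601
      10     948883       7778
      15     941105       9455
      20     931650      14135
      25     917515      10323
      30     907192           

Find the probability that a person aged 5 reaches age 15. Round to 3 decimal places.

0.983

The conditional survival probability is l_15/l_5 = 941105/957484 = 0.982894.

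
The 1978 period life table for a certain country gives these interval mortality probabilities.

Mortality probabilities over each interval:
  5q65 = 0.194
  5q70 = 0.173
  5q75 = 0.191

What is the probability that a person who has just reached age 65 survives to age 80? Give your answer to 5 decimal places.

15p65 = (1 − 0.194) × (1 − 0.173) × (1 − 0.191).
= 0.806 × 0.827 × 0.809 = 0.539249.

0.53925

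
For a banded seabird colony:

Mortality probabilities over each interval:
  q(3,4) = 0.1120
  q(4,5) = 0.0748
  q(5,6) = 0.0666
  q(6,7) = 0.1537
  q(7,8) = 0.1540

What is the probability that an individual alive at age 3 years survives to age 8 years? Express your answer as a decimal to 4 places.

0.5490

The overall survival probability is (1 − 0.1120) × (1 − 0.0748) × (1 − 0.0666) × (1 − 0.1537) × (1 − 0.1540).
= 0.8880 × 0.9252 × 0.9334 × 0.8463 × 0.8460 = 0.549049.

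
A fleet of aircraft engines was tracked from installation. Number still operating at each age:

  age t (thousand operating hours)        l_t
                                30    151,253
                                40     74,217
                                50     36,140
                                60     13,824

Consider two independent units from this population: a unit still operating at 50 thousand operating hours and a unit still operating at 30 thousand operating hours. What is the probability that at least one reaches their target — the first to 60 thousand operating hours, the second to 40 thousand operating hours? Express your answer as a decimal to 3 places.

p₁ = l_60/l_50 = 13,824/36,140 = 0.382512; p₂ = l_40/l_30 = 74,217/151,253 = 0.490681.
P(at least one) = 1 − (1−p₁)(1−p₂) = 1 − 0.617488 × 0.509319 = 0.685502.

0.686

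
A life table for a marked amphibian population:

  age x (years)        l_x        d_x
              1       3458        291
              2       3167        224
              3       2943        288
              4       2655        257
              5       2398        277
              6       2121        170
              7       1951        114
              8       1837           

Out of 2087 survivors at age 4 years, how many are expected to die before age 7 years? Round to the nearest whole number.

553

The relevant probability is 1 − 1951/2655 = 0.265160.
Expected number = 2087 × 0.265160 = 553.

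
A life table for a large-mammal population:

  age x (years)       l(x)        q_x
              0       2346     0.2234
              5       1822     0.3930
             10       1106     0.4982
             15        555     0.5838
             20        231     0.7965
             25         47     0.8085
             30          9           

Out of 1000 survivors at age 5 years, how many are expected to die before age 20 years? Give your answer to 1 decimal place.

873.2

The relevant probability is 1 − 231/1822 = 0.873216.
Expected number = 1000 × 0.873216 = 873.2.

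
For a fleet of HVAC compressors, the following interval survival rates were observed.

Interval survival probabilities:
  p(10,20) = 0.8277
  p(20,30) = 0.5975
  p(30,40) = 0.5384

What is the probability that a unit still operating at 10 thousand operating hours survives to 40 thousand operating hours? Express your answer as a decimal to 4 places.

0.2663

P(survive 10→40) = 0.8277 × 0.5975 × 0.5384.
= 0.266266.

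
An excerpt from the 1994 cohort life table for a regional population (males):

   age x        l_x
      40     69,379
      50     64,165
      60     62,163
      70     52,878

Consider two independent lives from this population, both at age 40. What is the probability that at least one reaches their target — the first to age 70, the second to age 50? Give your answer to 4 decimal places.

p₁ = l_70/l_40 = 52,878/69,379 = 0.762161; p₂ = l_50/l_40 = 64,165/69,379 = 0.924848.
P(at least one) = 1 − (1−p₁)(1−p₂) = 1 − 0.237839 × 0.075152 = 0.982126.

0.9821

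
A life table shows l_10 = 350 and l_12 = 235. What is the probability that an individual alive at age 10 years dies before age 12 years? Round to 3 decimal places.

P(die before 12 | alive at 10) = 1 − l_12/l_10 = 1 − 235/350 = (115)/350 = 0.328571.

0.329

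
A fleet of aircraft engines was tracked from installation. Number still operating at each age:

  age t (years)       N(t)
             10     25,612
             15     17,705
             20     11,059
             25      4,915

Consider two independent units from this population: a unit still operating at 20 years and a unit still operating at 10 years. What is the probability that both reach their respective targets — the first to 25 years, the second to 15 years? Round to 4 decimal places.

p₁ = N(25)/N(20) = 4,915/11,059 = 0.444434; p₂ = N(15)/N(10) = 17,705/25,612 = 0.691278.
P(both) = p₁ × p₂ = 0.444434 × 0.691278 = 0.307227.

0.3072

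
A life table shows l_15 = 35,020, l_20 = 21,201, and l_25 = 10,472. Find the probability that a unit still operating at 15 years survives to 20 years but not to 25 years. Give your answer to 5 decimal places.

This is the probability of reaching 20 but not 25, conditional on being operational at 15: (l_20 − l_25) / l_15.
= (21,201 − 10,472) / 35,020 = 10,729 / 35,020 = 0.306368.

0.30637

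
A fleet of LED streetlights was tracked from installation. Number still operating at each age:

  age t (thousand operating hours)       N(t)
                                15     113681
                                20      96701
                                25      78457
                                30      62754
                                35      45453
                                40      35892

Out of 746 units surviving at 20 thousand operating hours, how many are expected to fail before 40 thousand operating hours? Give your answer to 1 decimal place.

469.1

The relevant probability is 1 − 35892/96701 = 0.628835.
Expected number = 746 × 0.628835 = 469.1.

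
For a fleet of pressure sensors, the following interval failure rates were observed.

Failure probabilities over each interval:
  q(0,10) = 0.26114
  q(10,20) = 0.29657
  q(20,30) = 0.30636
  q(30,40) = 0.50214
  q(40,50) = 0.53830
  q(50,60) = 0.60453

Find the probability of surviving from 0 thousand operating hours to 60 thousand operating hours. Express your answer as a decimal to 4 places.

The overall survival probability is (1 − 0.26114) × (1 − 0.29657) × (1 − 0.30636) × (1 − 0.50214) × (1 − 0.53830) × (1 − 0.60453).
= 0.73886 × 0.70343 × 0.69364 × 0.49786 × 0.46170 × 0.39547 = 0.032772.

0.0328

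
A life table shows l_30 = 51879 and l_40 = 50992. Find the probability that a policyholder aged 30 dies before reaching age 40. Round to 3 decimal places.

0.017

P(die before 40 | alive at 30) = 1 − l_40/l_30 = 1 − 50992/51879 = (887)/51879 = 0.017097.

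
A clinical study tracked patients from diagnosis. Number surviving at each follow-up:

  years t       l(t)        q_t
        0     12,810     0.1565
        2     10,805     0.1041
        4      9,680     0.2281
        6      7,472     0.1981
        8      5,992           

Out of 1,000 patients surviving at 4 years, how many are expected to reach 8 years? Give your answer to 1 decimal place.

The relevant probability is 5,992/9,680 = 0.619008.
Expected number = 1,000 × 0.619008 = 619.0.

619.0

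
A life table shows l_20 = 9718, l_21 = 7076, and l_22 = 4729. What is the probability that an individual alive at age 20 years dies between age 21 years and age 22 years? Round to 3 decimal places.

0.242

This is the probability of reaching 21 but not 22, conditional on being alive at 20: (l_21 − l_22) / l_20.
= (7076 − 4729) / 9718 = 2347 / 9718 = 0.241511.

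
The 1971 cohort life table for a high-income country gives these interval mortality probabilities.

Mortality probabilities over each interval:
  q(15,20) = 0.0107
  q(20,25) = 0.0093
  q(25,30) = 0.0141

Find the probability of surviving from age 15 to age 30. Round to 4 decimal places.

0.9663

Survival from 15 to 30 is the product of surviving each interval: (1 − 0.0107) × (1 − 0.0093) × (1 − 0.0141).
= 0.9893 × 0.9907 × 0.9859 = 0.966280.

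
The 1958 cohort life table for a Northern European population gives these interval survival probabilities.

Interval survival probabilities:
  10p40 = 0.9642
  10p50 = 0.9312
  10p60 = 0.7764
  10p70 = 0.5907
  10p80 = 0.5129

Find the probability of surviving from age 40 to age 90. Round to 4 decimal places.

The overall survival probability is 0.9642 × 0.9312 × 0.7764 × 0.5907 × 0.5129.
= 0.211201.

0.2112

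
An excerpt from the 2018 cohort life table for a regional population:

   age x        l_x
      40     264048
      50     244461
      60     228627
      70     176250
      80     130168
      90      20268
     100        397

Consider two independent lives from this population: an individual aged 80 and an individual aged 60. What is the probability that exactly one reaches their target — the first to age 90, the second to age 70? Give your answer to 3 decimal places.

p₁ = l_90/l_80 = 20268/130168 = 0.155706; p₂ = l_70/l_60 = 176250/228627 = 0.770906.
P(exactly one) = p₁(1−p₂) + (1−p₁)p₂ = 0.035671 + 0.650871 = 0.686543.

0.687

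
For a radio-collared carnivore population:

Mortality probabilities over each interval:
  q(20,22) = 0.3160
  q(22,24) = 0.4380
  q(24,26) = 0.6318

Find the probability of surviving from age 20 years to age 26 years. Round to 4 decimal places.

0.1415

Survival from 20 to 26 is the product of surviving each interval: (1 − 0.3160) × (1 − 0.4380) × (1 − 0.6318).
= 0.6840 × 0.5620 × 0.3682 = 0.141539.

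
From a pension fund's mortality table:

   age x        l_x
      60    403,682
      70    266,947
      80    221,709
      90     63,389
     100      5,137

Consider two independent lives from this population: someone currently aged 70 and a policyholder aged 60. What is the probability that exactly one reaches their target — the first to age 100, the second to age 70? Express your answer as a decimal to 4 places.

0.6551

p₁ = l_100/l_70 = 5,137/266,947 = 0.019244; p₂ = l_70/l_60 = 266,947/403,682 = 0.661280.
P(exactly one) = p₁(1−p₂) + (1−p₁)p₂ = 0.006518 + 0.648554 = 0.655073.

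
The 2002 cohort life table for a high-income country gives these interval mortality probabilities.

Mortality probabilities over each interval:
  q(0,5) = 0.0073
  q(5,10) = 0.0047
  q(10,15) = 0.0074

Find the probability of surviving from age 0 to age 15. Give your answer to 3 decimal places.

The overall survival probability is (1 − 0.0073) × (1 − 0.0047) × (1 − 0.0074).
= 0.9927 × 0.9953 × 0.9926 = 0.980723.

0.981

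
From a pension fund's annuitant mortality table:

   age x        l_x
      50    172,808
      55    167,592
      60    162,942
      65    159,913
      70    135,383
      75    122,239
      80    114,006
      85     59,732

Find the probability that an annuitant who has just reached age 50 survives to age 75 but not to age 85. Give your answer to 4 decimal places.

This is the probability of reaching 75 but not 85, conditional on being alive at 50: (l_75 − l_85) / l_50.
= (122,239 − 59,732) / 172,808 = 62,507 / 172,808 = 0.361714.

0.3617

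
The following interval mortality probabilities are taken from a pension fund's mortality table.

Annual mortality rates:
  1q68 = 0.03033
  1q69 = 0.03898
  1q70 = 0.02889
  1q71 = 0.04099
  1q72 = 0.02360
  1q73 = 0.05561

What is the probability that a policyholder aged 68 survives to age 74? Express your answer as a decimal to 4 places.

0.8003

The overall survival probability is (1 − 0.03033) × (1 − 0.03898) × (1 − 0.02889) × (1 − 0.04099) × (1 − 0.02360) × (1 − 0.05561).
= 0.96967 × 0.96102 × 0.97111 × 0.95901 × 0.97640 × 0.94439 = 0.800253.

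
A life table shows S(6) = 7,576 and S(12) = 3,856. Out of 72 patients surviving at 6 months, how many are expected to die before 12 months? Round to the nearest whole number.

The relevant probability is 1 − 3,856/7,576 = 0.491024.
Expected number = 72 × 0.491024 = 35.

35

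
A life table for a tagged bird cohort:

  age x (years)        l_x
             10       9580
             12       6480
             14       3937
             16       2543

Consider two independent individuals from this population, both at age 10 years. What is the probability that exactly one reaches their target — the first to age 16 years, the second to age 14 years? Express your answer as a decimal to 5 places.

p₁ = l_16/l_10 = 2543/9580 = 0.265449; p₂ = l_14/l_10 = 3937/9580 = 0.410960.
P(exactly one) = p₁(1−p₂) + (1−p₁)p₂ = 0.156360 + 0.301871 = 0.458231.

0.45823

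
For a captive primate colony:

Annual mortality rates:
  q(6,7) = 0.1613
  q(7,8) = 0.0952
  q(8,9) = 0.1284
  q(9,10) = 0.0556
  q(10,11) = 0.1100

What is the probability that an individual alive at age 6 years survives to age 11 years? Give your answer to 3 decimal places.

Chaining the interval survival probabilities: (1 − 0.1613) × (1 − 0.0952) × (1 − 0.1284) × (1 − 0.0556) × (1 − 0.1100).
= 0.8387 × 0.9048 × 0.8716 × 0.9444 × 0.8900 = 0.555933.

0.556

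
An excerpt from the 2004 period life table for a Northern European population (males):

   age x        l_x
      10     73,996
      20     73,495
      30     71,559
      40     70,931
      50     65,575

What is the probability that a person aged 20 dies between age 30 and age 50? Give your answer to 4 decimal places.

0.0814

This is the probability of reaching 30 but not 50, conditional on being alive at 20: (l_30 − l_50) / l_20.
= (71,559 − 65,575) / 73,495 = 5,984 / 73,495 = 0.081421.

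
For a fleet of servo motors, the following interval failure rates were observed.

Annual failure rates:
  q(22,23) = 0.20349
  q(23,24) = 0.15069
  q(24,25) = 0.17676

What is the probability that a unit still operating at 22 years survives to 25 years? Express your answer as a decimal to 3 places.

0.557

Survival from 22 to 25 is the product of surviving each interval: (1 − 0.20349) × (1 − 0.15069) × (1 − 0.17676).
= 0.79651 × 0.84931 × 0.82324 = 0.556909.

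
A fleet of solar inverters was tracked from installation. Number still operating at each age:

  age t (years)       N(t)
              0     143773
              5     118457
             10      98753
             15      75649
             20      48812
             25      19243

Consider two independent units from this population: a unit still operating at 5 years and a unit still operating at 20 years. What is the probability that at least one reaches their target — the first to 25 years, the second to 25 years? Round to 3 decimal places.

p₁ = N(25)/N(5) = 19243/118457 = 0.162447; p₂ = N(25)/N(20) = 19243/48812 = 0.394227.
P(at least one) = 1 − (1−p₁)(1−p₂) = 1 − 0.837553 × 0.605773 = 0.492633.

0.493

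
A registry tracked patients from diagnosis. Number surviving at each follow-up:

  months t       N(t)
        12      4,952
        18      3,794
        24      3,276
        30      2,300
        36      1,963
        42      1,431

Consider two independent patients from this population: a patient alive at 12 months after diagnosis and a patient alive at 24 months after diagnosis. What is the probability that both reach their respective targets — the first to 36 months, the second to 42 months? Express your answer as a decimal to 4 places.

0.1732

p₁ = N(36)/N(12) = 1,963/4,952 = 0.396405; p₂ = N(42)/N(24) = 1,431/3,276 = 0.436813.
P(both) = p₁ × p₂ = 0.396405 × 0.436813 = 0.173155.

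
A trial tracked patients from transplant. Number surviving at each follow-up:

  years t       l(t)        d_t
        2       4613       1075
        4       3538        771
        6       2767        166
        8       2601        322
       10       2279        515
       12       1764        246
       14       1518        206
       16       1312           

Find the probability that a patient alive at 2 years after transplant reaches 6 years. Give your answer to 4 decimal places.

The conditional survival probability is l(6)/l(2) = 2767/4613 = 0.599827.

0.5998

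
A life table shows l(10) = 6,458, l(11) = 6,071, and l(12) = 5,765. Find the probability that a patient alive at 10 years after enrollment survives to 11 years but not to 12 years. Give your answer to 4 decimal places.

0.0474

This is the probability of reaching 11 but not 12, conditional on being alive at 10: (l(11) − l(12)) / l(10).
= (6,071 − 5,765) / 6,458 = 306 / 6,458 = 0.047383.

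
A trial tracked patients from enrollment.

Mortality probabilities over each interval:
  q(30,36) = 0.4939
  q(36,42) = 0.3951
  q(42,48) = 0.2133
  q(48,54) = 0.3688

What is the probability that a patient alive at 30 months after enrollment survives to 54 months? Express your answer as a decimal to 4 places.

0.1520

Survival from 30 to 54 is the product of surviving each interval: (1 − 0.4939) × (1 − 0.3951) × (1 − 0.2133) × (1 − 0.3688).
= 0.5061 × 0.6049 × 0.7867 × 0.6312 = 0.152018.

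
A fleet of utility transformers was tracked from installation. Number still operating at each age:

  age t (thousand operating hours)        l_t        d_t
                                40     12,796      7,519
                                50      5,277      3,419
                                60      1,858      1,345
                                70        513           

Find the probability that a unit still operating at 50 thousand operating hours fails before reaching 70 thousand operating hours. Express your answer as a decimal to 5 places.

0.90279

P(fail before 70 | operational at 50) = 1 − l_70/l_50 = 1 − 513/5,277 = (4,764)/5,277 = 0.902786.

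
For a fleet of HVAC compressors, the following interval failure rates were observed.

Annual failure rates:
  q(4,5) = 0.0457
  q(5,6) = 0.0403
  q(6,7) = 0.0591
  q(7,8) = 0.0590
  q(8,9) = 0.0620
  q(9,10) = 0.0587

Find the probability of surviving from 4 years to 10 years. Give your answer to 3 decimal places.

0.716

P(survive 4→10) = (1 − 0.0457) × (1 − 0.0403) × (1 − 0.0591) × (1 − 0.0590) × (1 − 0.0620) × (1 − 0.0587).
= 0.9543 × 0.9597 × 0.9409 × 0.9410 × 0.9380 × 0.9413 = 0.715953.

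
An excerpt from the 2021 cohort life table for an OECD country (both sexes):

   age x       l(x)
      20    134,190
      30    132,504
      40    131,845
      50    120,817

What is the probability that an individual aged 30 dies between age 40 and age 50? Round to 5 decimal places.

0.08323

This is the probability of reaching 40 but not 50, conditional on being alive at 30: (l(40) − l(50)) / l(30).
= (131,845 − 120,817) / 132,504 = 11,028 / 132,504 = 0.083228.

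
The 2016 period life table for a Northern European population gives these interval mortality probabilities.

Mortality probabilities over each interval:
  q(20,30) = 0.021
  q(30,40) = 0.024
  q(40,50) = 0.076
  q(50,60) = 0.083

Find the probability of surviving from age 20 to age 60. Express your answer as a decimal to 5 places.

The overall survival probability is (1 − 0.021) × (1 − 0.024) × (1 − 0.076) × (1 − 0.083).
= 0.979 × 0.976 × 0.924 × 0.917 = 0.809606.

0.80961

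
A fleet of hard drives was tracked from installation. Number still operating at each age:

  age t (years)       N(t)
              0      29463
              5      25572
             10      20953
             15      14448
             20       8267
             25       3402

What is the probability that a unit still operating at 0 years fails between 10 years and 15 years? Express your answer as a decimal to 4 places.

0.2208

This is the probability of reaching 10 but not 15, conditional on being operational at 0: (N(10) − N(15)) / N(0).
= (20953 − 14448) / 29463 = 6505 / 29463 = 0.220785.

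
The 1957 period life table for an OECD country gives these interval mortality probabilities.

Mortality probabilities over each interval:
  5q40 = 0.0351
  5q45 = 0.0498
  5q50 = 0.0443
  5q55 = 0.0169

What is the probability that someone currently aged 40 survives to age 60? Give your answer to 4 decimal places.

20p40 = (1 − 0.0351) × (1 − 0.0498) × (1 − 0.0443) × (1 − 0.0169).
= 0.9649 × 0.9502 × 0.9557 × 0.9831 = 0.861423.

0.8614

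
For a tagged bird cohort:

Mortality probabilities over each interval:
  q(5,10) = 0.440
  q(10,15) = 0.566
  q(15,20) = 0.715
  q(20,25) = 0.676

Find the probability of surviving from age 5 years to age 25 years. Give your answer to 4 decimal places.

0.0224

P(survive 5→25) = (1 − 0.440) × (1 − 0.566) × (1 − 0.715) × (1 − 0.676).
= 0.560 × 0.434 × 0.285 × 0.324 = 0.022442.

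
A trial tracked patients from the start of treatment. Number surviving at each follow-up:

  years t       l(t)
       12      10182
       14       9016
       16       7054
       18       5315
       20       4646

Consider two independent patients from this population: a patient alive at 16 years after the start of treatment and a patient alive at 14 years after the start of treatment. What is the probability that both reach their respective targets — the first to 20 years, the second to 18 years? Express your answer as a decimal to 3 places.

p₁ = l(20)/l(16) = 4646/7054 = 0.658633; p₂ = l(18)/l(14) = 5315/9016 = 0.589508.
P(both) = p₁ × p₂ = 0.658633 × 0.589508 = 0.388269.

0.388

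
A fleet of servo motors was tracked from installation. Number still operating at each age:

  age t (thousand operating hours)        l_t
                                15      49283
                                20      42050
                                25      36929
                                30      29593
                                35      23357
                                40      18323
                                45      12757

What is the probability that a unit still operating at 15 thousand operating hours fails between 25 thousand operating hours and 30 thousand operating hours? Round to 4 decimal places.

This is the probability of reaching 25 but not 30, conditional on being operational at 15: (l_25 − l_30) / l_15.
= (36929 − 29593) / 49283 = 7336 / 49283 = 0.148855.

0.1489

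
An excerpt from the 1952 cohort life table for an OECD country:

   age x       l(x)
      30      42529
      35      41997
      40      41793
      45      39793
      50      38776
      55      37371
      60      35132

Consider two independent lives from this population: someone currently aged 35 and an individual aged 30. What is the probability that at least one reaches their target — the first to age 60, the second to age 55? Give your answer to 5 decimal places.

0.98017

p₁ = l(60)/l(35) = 35132/41997 = 0.836536; p₂ = l(55)/l(30) = 37371/42529 = 0.878718.
P(at least one) = 1 − (1−p₁)(1−p₂) = 1 − 0.163464 × 0.121282 = 0.980175.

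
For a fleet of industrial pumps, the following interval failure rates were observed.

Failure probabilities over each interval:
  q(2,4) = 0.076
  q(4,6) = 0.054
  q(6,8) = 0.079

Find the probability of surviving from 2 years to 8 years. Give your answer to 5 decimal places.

The overall survival probability is (1 − 0.076) × (1 − 0.054) × (1 − 0.079).
= 0.924 × 0.946 × 0.921 = 0.805050.

0.80505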